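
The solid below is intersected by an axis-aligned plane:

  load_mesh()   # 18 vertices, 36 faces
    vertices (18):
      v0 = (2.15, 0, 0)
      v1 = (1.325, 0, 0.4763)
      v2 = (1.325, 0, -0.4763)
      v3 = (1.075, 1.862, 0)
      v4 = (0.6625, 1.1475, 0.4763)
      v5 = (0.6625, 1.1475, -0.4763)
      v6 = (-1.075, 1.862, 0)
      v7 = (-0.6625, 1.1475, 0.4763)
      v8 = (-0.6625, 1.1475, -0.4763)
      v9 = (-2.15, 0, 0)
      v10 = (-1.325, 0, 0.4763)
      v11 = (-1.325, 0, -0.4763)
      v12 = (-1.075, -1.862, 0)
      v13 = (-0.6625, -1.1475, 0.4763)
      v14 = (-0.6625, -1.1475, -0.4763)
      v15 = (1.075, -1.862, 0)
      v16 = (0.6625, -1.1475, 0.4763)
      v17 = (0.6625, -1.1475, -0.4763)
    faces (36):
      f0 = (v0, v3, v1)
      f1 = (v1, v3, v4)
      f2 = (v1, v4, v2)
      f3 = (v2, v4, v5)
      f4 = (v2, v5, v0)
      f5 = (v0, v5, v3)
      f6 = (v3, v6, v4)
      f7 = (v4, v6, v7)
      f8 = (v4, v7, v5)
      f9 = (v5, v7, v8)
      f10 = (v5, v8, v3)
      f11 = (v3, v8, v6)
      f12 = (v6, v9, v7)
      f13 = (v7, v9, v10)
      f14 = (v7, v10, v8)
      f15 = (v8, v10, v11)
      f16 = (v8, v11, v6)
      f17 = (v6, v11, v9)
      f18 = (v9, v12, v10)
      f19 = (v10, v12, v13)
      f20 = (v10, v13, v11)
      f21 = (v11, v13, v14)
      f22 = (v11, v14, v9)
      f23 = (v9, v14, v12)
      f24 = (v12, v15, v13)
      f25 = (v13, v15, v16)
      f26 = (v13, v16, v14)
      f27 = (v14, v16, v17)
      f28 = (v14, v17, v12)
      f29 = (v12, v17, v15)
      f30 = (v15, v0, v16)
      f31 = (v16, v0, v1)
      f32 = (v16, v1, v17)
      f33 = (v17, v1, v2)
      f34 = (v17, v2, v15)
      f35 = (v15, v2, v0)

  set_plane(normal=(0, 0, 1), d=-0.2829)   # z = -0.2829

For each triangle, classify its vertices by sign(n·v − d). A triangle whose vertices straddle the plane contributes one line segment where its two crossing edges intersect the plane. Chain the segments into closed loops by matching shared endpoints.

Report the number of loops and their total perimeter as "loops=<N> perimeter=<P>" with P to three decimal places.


Straddling triangles (24 of 36):
  (v1,v4,v2) [++-] → (1.1905, 0.232969, -0.2829)–(1.325, 0, -0.2829)  len=0.2690
  (v2,v4,v5) [-+-] → (1.1905, 0.232969, -0.2829)–(0.6625, 1.1475, -0.2829)  len=1.0560
  (v2,v5,v0) [--+] → (1.26649, 0.681562, -0.2829)–(1.65999, 0, -0.2829)  len=0.7870
  (v0,v5,v3) [+-+] → (1.26649, 0.681562, -0.2829)–(0.829994, 1.43762, -0.2829)  len=0.8730
  (v4,v7,v5) [++-] → (0.393494, 1.1475, -0.2829)–(0.6625, 1.1475, -0.2829)  len=0.2690
  (v5,v7,v8) [-+-] → (0.393494, 1.1475, -0.2829)–(-0.6625, 1.1475, -0.2829)  len=1.0560
  (v5,v8,v3) [--+] → (0.043006, 1.43762, -0.2829)–(0.829994, 1.43762, -0.2829)  len=0.7870
  (v3,v8,v6) [+-+] → (0.043006, 1.43762, -0.2829)–(-0.829994, 1.43762, -0.2829)  len=0.8730
  (v7,v10,v8) [++-] → (-0.797003, 0.914531, -0.2829)–(-0.6625, 1.1475, -0.2829)  len=0.2690
  (v8,v10,v11) [-+-] → (-0.797003, 0.914531, -0.2829)–(-1.325, 0, -0.2829)  len=1.0560
  (v8,v11,v6) [--+] → (-1.22349, 0.756059, -0.2829)–(-0.829994, 1.43762, -0.2829)  len=0.7870
  (v6,v11,v9) [+-+] → (-1.22349, 0.756059, -0.2829)–(-1.65999, 0, -0.2829)  len=0.8730
  (v10,v13,v11) [++-] → (-1.1905, -0.232969, -0.2829)–(-1.325, 0, -0.2829)  len=0.2690
  (v11,v13,v14) [-+-] → (-1.1905, -0.232969, -0.2829)–(-0.6625, -1.1475, -0.2829)  len=1.0560
  (v11,v14,v9) [--+] → (-1.26649, -0.681562, -0.2829)–(-1.65999, 0, -0.2829)  len=0.7870
  (v9,v14,v12) [+-+] → (-1.26649, -0.681562, -0.2829)–(-0.829994, -1.43762, -0.2829)  len=0.8730
  (v13,v16,v14) [++-] → (-0.393494, -1.1475, -0.2829)–(-0.6625, -1.1475, -0.2829)  len=0.2690
  (v14,v16,v17) [-+-] → (-0.393494, -1.1475, -0.2829)–(0.6625, -1.1475, -0.2829)  len=1.0560
  (v14,v17,v12) [--+] → (-0.043006, -1.43762, -0.2829)–(-0.829994, -1.43762, -0.2829)  len=0.7870
  (v12,v17,v15) [+-+] → (-0.043006, -1.43762, -0.2829)–(0.829994, -1.43762, -0.2829)  len=0.8730
  (v16,v1,v17) [++-] → (0.797003, -0.914531, -0.2829)–(0.6625, -1.1475, -0.2829)  len=0.2690
  (v17,v1,v2) [-+-] → (0.797003, -0.914531, -0.2829)–(1.325, 0, -0.2829)  len=1.0560
  (v17,v2,v15) [--+] → (1.22349, -0.756059, -0.2829)–(0.829994, -1.43762, -0.2829)  len=0.7870
  (v15,v2,v0) [+-+] → (1.22349, -0.756059, -0.2829)–(1.65999, 0, -0.2829)  len=0.8730

Chained into 2 loop(s):
  loop 1: 12 segments, perimeter = 7.9501
  loop 2: 12 segments, perimeter = 9.9600
Total perimeter = 17.910

loops=2 perimeter=17.910


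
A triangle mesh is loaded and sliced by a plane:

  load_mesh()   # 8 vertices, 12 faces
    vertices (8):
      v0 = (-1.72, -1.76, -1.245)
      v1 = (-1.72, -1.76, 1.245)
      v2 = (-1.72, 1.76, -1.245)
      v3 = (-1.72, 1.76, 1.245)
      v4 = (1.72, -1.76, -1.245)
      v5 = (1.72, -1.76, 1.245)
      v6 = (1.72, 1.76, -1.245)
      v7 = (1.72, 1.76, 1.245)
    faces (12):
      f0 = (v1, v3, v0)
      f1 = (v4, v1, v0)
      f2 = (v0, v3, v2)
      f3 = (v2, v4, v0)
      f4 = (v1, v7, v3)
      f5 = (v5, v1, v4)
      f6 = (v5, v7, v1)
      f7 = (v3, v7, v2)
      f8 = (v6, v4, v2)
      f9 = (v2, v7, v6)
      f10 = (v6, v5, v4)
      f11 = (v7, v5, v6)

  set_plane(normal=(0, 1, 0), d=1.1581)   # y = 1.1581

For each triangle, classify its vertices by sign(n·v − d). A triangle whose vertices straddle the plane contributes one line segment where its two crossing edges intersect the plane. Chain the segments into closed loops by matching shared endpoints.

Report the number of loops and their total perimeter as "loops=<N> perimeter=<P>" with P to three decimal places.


loops=1 perimeter=11.860

Straddling triangles (8 of 12):
  (v1,v3,v0) [-+-] → (-1.72, 1.1581, 1.245)–(-1.72, 1.1581, 0.819224)  len=0.4258
  (v0,v3,v2) [-++] → (-1.72, 1.1581, 0.819224)–(-1.72, 1.1581, -1.245)  len=2.0642
  (v2,v4,v0) [+--] → (-1.13178, 1.1581, -1.245)–(-1.72, 1.1581, -1.245)  len=0.5882
  (v1,v7,v3) [-++] → (1.13178, 1.1581, 1.245)–(-1.72, 1.1581, 1.245)  len=2.8518
  (v5,v7,v1) [-+-] → (1.72, 1.1581, 1.245)–(1.13178, 1.1581, 1.245)  len=0.5882
  (v6,v4,v2) [+-+] → (1.72, 1.1581, -1.245)–(-1.13178, 1.1581, -1.245)  len=2.8518
  (v6,v5,v4) [+--] → (1.72, 1.1581, -0.819224)–(1.72, 1.1581, -1.245)  len=0.4258
  (v7,v5,v6) [+-+] → (1.72, 1.1581, 1.245)–(1.72, 1.1581, -0.819224)  len=2.0642

Chained into 1 loop(s):
  loop 1: 8 segments, perimeter = 11.8600
Total perimeter = 11.860


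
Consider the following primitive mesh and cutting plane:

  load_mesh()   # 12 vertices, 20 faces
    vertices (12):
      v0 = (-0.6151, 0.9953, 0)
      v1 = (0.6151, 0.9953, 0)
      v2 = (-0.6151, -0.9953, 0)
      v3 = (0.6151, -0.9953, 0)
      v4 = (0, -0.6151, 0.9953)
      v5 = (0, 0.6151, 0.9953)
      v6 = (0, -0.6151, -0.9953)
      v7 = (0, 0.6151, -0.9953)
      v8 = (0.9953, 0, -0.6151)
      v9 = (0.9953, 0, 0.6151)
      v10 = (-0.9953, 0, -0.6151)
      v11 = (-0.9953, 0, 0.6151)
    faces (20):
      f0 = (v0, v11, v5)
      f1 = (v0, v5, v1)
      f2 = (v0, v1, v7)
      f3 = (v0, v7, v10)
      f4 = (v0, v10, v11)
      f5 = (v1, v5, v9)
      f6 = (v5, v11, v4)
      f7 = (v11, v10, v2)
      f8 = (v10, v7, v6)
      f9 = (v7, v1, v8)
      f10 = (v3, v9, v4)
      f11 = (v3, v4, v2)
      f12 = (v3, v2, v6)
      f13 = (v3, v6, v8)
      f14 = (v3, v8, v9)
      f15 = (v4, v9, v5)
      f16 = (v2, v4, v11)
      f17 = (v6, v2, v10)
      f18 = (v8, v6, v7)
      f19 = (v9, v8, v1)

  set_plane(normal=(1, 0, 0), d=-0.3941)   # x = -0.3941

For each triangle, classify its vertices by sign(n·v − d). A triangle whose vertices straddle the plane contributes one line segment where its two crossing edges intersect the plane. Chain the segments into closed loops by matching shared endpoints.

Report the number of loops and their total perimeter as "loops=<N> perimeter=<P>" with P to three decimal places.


loops=1 perimeter=5.773

Straddling triangles (10 of 20):
  (v0,v11,v5) [--+] → (-0.3941, 0.371544, 0.844756)–(-0.3941, 0.858697, 0.357603)  len=0.6889
  (v0,v5,v1) [-++] → (-0.3941, 0.858697, 0.357603)–(-0.3941, 0.9953, 0)  len=0.3828
  (v0,v1,v7) [-++] → (-0.3941, 0.9953, 0)–(-0.3941, 0.858697, -0.357603)  len=0.3828
  (v0,v7,v10) [-+-] → (-0.3941, 0.858697, -0.357603)–(-0.3941, 0.371544, -0.844756)  len=0.6889
  (v5,v11,v4) [+-+] → (-0.3941, 0.371544, 0.844756)–(-0.3941, -0.371544, 0.844756)  len=0.7431
  (v10,v7,v6) [-++] → (-0.3941, 0.371544, -0.844756)–(-0.3941, -0.371544, -0.844756)  len=0.7431
  (v3,v4,v2) [++-] → (-0.3941, -0.858697, 0.357603)–(-0.3941, -0.9953, 0)  len=0.3828
  (v3,v2,v6) [+-+] → (-0.3941, -0.9953, 0)–(-0.3941, -0.858697, -0.357603)  len=0.3828
  (v2,v4,v11) [-+-] → (-0.3941, -0.858697, 0.357603)–(-0.3941, -0.371544, 0.844756)  len=0.6889
  (v6,v2,v10) [+--] → (-0.3941, -0.858697, -0.357603)–(-0.3941, -0.371544, -0.844756)  len=0.6889

Chained into 1 loop(s):
  loop 1: 10 segments, perimeter = 5.7732
Total perimeter = 5.773


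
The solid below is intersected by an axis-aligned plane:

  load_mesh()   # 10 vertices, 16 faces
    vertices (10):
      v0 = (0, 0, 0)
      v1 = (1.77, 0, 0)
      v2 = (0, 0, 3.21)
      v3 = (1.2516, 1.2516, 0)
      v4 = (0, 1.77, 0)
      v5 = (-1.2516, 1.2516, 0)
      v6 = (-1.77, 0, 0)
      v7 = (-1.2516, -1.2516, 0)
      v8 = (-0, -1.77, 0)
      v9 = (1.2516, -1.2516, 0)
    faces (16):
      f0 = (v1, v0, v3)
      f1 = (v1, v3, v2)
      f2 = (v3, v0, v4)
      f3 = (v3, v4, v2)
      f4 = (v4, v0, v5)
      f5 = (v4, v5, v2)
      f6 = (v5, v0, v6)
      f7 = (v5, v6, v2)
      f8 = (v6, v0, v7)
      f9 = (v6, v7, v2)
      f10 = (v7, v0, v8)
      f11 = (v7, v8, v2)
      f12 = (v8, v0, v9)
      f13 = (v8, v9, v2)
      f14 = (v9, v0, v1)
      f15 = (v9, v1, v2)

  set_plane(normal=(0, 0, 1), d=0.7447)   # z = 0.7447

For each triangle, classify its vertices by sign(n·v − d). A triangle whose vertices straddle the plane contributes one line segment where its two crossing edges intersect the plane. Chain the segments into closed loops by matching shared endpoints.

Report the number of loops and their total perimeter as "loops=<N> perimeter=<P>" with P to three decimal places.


loops=1 perimeter=8.323

Straddling triangles (8 of 16):
  (v1,v3,v2) [--+] → (0.961237, 0.961237, 0.7447)–(1.35937, 0, 0.7447)  len=1.0404
  (v3,v4,v2) [--+] → (0, 1.35937, 0.7447)–(0.961237, 0.961237, 0.7447)  len=1.0404
  (v4,v5,v2) [--+] → (-0.961237, 0.961237, 0.7447)–(0, 1.35937, 0.7447)  len=1.0404
  (v5,v6,v2) [--+] → (-1.35937, 0, 0.7447)–(-0.961237, 0.961237, 0.7447)  len=1.0404
  (v6,v7,v2) [--+] → (-0.961237, -0.961237, 0.7447)–(-1.35937, 0, 0.7447)  len=1.0404
  (v7,v8,v2) [--+] → (0, -1.35937, 0.7447)–(-0.961237, -0.961237, 0.7447)  len=1.0404
  (v8,v9,v2) [--+] → (0.961237, -0.961237, 0.7447)–(0, -1.35937, 0.7447)  len=1.0404
  (v9,v1,v2) [--+] → (1.35937, 0, 0.7447)–(0.961237, -0.961237, 0.7447)  len=1.0404

Chained into 1 loop(s):
  loop 1: 8 segments, perimeter = 8.3234
Total perimeter = 8.323


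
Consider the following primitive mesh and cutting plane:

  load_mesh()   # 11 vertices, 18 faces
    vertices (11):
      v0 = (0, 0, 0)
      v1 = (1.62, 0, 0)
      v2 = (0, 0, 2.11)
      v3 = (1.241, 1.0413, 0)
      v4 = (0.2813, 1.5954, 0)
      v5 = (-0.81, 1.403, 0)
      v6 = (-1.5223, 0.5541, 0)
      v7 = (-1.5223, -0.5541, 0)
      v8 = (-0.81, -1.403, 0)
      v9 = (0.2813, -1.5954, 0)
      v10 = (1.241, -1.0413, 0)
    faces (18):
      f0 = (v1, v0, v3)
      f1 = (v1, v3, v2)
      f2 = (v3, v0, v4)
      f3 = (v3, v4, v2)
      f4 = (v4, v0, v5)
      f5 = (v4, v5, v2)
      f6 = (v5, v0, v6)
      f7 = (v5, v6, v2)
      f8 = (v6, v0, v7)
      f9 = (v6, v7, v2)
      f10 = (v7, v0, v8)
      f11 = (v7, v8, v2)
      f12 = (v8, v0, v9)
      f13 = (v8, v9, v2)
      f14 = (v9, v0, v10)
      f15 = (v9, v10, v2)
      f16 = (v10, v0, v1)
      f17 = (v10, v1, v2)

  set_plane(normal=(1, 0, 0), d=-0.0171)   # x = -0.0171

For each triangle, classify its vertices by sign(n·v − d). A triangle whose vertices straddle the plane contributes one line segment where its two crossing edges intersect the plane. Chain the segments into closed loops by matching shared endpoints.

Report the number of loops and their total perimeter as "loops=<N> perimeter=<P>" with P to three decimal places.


Straddling triangles (10 of 18):
  (v4,v0,v5) [++-] → (-0.0171, 0.0296189, 0)–(-0.0171, 1.54279, 0)  len=1.5132
  (v4,v5,v2) [+-+] → (-0.0171, 1.54279, 0)–(-0.0171, 0.0296189, 2.06546)  len=2.5604
  (v5,v0,v6) [-+-] → (-0.0171, 0.0296189, 0)–(-0.0171, 0.00622421, 0)  len=0.0234
  (v5,v6,v2) [--+] → (-0.0171, 0.00622421, 2.0863)–(-0.0171, 0.0296189, 2.06546)  len=0.0313
  (v6,v0,v7) [-+-] → (-0.0171, 0.00622421, 0)–(-0.0171, -0.00622421, 0)  len=0.0124
  (v6,v7,v2) [--+] → (-0.0171, -0.00622421, 2.0863)–(-0.0171, 0.00622421, 2.0863)  len=0.0124
  (v7,v0,v8) [-+-] → (-0.0171, -0.00622421, 0)–(-0.0171, -0.0296189, 0)  len=0.0234
  (v7,v8,v2) [--+] → (-0.0171, -0.0296189, 2.06546)–(-0.0171, -0.00622421, 2.0863)  len=0.0313
  (v8,v0,v9) [-++] → (-0.0171, -0.0296189, 0)–(-0.0171, -1.54279, 0)  len=1.5132
  (v8,v9,v2) [-++] → (-0.0171, -1.54279, 0)–(-0.0171, -0.0296189, 2.06546)  len=2.5604

Chained into 1 loop(s):
  loop 1: 10 segments, perimeter = 8.2816
Total perimeter = 8.282

loops=1 perimeter=8.282


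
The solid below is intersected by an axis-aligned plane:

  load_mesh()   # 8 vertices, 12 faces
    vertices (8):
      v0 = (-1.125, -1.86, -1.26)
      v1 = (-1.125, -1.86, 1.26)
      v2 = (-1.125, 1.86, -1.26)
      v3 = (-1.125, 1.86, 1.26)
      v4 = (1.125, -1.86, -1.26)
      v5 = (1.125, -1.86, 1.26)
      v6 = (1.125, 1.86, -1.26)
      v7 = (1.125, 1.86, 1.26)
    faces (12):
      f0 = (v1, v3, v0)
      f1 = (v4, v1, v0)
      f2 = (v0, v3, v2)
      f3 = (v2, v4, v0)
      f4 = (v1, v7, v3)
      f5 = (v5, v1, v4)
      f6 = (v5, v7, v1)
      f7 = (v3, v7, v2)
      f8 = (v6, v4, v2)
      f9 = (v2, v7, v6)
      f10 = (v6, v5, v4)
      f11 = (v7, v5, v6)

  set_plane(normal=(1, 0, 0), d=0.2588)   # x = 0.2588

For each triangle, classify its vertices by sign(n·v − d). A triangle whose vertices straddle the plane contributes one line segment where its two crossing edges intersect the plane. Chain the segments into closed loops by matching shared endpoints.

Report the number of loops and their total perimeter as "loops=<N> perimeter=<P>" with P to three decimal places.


Straddling triangles (8 of 12):
  (v4,v1,v0) [+--] → (0.2588, -1.86, -0.289856)–(0.2588, -1.86, -1.26)  len=0.9701
  (v2,v4,v0) [-+-] → (0.2588, -0.427883, -1.26)–(0.2588, -1.86, -1.26)  len=1.4321
  (v1,v7,v3) [-+-] → (0.2588, 0.427883, 1.26)–(0.2588, 1.86, 1.26)  len=1.4321
  (v5,v1,v4) [+-+] → (0.2588, -1.86, 1.26)–(0.2588, -1.86, -0.289856)  len=1.5499
  (v5,v7,v1) [++-] → (0.2588, 0.427883, 1.26)–(0.2588, -1.86, 1.26)  len=2.2879
  (v3,v7,v2) [-+-] → (0.2588, 1.86, 1.26)–(0.2588, 1.86, 0.289856)  len=0.9701
  (v6,v4,v2) [++-] → (0.2588, -0.427883, -1.26)–(0.2588, 1.86, -1.26)  len=2.2879
  (v2,v7,v6) [-++] → (0.2588, 1.86, 0.289856)–(0.2588, 1.86, -1.26)  len=1.5499

Chained into 1 loop(s):
  loop 1: 8 segments, perimeter = 12.4800
Total perimeter = 12.480

loops=1 perimeter=12.480


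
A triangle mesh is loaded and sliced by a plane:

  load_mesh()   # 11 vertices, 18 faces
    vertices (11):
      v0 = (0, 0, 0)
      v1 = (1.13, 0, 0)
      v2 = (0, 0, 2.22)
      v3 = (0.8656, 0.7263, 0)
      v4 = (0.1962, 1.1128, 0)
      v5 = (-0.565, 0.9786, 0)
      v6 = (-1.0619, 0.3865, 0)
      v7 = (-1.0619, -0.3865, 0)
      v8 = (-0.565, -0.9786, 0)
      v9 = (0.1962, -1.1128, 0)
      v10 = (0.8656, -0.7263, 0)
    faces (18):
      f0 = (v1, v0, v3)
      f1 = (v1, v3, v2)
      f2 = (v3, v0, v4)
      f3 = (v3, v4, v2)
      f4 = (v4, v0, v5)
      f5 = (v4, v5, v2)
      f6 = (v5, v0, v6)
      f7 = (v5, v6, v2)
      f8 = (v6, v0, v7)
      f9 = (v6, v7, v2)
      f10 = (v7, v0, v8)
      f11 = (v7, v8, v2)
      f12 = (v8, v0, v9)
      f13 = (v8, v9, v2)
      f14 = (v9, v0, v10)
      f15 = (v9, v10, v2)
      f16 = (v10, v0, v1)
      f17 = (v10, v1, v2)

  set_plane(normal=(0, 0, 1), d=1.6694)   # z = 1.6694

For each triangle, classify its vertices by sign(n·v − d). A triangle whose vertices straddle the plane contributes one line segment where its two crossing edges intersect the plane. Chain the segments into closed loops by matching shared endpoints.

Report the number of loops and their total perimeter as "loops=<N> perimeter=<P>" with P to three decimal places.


loops=1 perimeter=1.725

Straddling triangles (9 of 18):
  (v1,v3,v2) [--+] → (0.214684, 0.180135, 1.6694)–(0.28026, 0, 1.6694)  len=0.1917
  (v3,v4,v2) [--+] → (0.0486611, 0.275994, 1.6694)–(0.214684, 0.180135, 1.6694)  len=0.1917
  (v4,v5,v2) [--+] → (-0.14013, 0.24271, 1.6694)–(0.0486611, 0.275994, 1.6694)  len=0.1917
  (v5,v6,v2) [--+] → (-0.26337, 0.095859, 1.6694)–(-0.14013, 0.24271, 1.6694)  len=0.1917
  (v6,v7,v2) [--+] → (-0.26337, -0.095859, 1.6694)–(-0.26337, 0.095859, 1.6694)  len=0.1917
  (v7,v8,v2) [--+] → (-0.14013, -0.24271, 1.6694)–(-0.26337, -0.095859, 1.6694)  len=0.1917
  (v8,v9,v2) [--+] → (0.0486611, -0.275994, 1.6694)–(-0.14013, -0.24271, 1.6694)  len=0.1917
  (v9,v10,v2) [--+] → (0.214684, -0.180135, 1.6694)–(0.0486611, -0.275994, 1.6694)  len=0.1917
  (v10,v1,v2) [--+] → (0.28026, 0, 1.6694)–(0.214684, -0.180135, 1.6694)  len=0.1917

Chained into 1 loop(s):
  loop 1: 9 segments, perimeter = 1.7254
Total perimeter = 1.725


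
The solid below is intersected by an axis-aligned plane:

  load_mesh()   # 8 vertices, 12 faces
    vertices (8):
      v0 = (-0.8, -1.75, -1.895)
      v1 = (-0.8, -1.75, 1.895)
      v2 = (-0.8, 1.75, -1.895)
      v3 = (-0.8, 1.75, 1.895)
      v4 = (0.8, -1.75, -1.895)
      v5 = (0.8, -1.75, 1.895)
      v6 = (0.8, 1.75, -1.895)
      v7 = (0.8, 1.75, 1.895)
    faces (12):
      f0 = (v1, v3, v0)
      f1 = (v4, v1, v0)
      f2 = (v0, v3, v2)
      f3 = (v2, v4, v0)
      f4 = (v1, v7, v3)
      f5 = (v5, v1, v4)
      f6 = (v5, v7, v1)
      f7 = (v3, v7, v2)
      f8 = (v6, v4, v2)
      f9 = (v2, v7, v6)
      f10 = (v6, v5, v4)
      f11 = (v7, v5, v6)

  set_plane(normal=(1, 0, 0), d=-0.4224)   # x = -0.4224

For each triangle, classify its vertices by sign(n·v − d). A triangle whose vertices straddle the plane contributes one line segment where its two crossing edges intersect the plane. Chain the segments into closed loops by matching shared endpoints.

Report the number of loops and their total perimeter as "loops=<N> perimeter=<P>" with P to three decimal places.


loops=1 perimeter=14.580

Straddling triangles (8 of 12):
  (v4,v1,v0) [+--] → (-0.4224, -1.75, 1.00056)–(-0.4224, -1.75, -1.895)  len=2.8956
  (v2,v4,v0) [-+-] → (-0.4224, 0.924, -1.895)–(-0.4224, -1.75, -1.895)  len=2.6740
  (v1,v7,v3) [-+-] → (-0.4224, -0.924, 1.895)–(-0.4224, 1.75, 1.895)  len=2.6740
  (v5,v1,v4) [+-+] → (-0.4224, -1.75, 1.895)–(-0.4224, -1.75, 1.00056)  len=0.8944
  (v5,v7,v1) [++-] → (-0.4224, -0.924, 1.895)–(-0.4224, -1.75, 1.895)  len=0.8260
  (v3,v7,v2) [-+-] → (-0.4224, 1.75, 1.895)–(-0.4224, 1.75, -1.00056)  len=2.8956
  (v6,v4,v2) [++-] → (-0.4224, 0.924, -1.895)–(-0.4224, 1.75, -1.895)  len=0.8260
  (v2,v7,v6) [-++] → (-0.4224, 1.75, -1.00056)–(-0.4224, 1.75, -1.895)  len=0.8944

Chained into 1 loop(s):
  loop 1: 8 segments, perimeter = 14.5800
Total perimeter = 14.580


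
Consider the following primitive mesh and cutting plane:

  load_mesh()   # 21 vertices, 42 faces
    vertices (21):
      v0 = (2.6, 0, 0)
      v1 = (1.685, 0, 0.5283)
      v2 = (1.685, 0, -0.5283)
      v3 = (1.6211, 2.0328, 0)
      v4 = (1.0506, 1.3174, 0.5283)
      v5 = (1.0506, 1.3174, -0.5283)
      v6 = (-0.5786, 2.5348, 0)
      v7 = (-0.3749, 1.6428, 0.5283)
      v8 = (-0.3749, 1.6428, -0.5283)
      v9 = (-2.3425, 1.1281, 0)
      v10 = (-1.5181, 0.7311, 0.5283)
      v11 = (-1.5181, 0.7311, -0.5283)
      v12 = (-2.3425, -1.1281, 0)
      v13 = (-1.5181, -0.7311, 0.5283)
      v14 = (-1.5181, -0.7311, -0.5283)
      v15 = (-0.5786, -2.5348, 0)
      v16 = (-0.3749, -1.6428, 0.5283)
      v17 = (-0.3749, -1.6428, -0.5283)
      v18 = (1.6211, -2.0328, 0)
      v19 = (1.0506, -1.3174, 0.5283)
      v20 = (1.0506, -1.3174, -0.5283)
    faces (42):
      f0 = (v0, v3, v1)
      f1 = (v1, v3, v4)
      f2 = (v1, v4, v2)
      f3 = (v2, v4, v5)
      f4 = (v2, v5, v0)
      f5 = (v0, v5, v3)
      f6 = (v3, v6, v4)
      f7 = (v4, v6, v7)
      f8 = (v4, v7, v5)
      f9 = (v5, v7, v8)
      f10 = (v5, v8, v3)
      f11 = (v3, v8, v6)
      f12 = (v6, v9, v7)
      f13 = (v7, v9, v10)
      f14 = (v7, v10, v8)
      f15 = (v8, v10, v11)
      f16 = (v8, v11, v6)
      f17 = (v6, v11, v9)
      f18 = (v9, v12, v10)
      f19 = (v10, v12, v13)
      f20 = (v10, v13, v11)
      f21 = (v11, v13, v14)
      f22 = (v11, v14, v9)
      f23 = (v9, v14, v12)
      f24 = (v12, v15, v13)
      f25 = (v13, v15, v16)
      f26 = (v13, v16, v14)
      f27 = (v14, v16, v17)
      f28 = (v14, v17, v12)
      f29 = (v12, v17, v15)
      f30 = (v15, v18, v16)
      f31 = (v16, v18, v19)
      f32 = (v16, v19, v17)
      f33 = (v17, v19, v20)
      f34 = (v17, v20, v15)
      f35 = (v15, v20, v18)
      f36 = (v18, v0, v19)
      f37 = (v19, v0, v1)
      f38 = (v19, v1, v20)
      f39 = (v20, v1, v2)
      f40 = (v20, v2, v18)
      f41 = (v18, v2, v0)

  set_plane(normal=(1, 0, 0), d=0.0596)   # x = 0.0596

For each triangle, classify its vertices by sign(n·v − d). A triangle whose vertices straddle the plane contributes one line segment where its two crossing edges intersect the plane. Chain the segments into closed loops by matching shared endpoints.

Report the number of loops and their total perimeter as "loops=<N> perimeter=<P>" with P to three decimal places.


loops=2 perimeter=6.101

Straddling triangles (12 of 42):
  (v3,v6,v4) [+-+] → (0.0596, 2.38915, 0)–(0.0596, 2.05791, 0.206949)  len=0.3906
  (v4,v6,v7) [+--] → (0.0596, 2.05791, 0.206949)–(0.0596, 1.54362, 0.5283)  len=0.6064
  (v4,v7,v5) [+-+] → (0.0596, 1.54362, 0.5283)–(0.0596, 1.54362, 0.206243)  len=0.3221
  (v5,v7,v8) [+--] → (0.0596, 1.54362, 0.206243)–(0.0596, 1.54362, -0.5283)  len=0.7345
  (v5,v8,v3) [+-+] → (0.0596, 1.54362, -0.5283)–(0.0596, 1.7277, -0.413297)  len=0.2171
  (v3,v8,v6) [+--] → (0.0596, 1.7277, -0.413297)–(0.0596, 2.38915, 0)  len=0.7800
  (v15,v18,v16) [-+-] → (0.0596, -2.38915, 0)–(0.0596, -1.7277, 0.413297)  len=0.7800
  (v16,v18,v19) [-++] → (0.0596, -1.7277, 0.413297)–(0.0596, -1.54362, 0.5283)  len=0.2171
  (v16,v19,v17) [-+-] → (0.0596, -1.54362, 0.5283)–(0.0596, -1.54362, -0.206243)  len=0.7345
  (v17,v19,v20) [-++] → (0.0596, -1.54362, -0.206243)–(0.0596, -1.54362, -0.5283)  len=0.3221
  (v17,v20,v15) [-+-] → (0.0596, -1.54362, -0.5283)–(0.0596, -2.05791, -0.206949)  len=0.6064
  (v15,v20,v18) [-++] → (0.0596, -2.05791, -0.206949)–(0.0596, -2.38915, 0)  len=0.3906

Chained into 2 loop(s):
  loop 1: 6 segments, perimeter = 3.0506
  loop 2: 6 segments, perimeter = 3.0506
Total perimeter = 6.101


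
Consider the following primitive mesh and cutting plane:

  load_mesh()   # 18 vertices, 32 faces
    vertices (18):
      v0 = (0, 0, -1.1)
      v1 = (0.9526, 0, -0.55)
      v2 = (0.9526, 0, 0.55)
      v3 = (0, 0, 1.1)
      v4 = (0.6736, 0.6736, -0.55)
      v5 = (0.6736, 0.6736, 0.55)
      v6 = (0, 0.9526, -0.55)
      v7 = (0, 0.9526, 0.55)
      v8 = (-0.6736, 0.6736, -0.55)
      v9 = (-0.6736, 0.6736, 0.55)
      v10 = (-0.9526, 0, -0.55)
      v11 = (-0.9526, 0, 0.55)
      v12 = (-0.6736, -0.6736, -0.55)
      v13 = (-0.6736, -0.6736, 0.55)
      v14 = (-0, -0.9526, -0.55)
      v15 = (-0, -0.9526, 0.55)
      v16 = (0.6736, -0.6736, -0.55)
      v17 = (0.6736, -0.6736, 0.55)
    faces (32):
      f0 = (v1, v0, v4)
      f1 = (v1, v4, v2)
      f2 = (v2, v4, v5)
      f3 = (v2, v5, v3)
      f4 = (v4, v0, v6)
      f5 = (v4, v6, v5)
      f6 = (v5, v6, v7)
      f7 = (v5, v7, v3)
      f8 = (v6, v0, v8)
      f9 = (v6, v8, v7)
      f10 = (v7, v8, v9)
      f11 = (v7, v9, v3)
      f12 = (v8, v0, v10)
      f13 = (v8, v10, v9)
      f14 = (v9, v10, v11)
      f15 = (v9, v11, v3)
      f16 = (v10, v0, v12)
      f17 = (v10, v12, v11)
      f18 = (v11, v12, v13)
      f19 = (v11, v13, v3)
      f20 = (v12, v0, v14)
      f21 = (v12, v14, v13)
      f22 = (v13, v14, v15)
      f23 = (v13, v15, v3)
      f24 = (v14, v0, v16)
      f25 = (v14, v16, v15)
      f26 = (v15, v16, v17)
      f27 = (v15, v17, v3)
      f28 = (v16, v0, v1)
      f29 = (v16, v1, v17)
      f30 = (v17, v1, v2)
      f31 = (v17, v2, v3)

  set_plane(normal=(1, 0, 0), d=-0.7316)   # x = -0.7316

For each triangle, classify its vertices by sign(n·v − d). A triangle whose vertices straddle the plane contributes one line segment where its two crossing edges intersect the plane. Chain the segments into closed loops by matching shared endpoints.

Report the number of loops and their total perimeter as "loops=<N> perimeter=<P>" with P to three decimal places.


Straddling triangles (8 of 32):
  (v8,v0,v10) [++-] → (-0.7316, 0, -0.677598)–(-0.7316, 0.533568, -0.55)  len=0.5486
  (v8,v10,v9) [+-+] → (-0.7316, 0.533568, -0.55)–(-0.7316, 0.533568, 0.321326)  len=0.8713
  (v9,v10,v11) [+--] → (-0.7316, 0.533568, 0.321326)–(-0.7316, 0.533568, 0.55)  len=0.2287
  (v9,v11,v3) [+-+] → (-0.7316, 0.533568, 0.55)–(-0.7316, 0, 0.677598)  len=0.5486
  (v10,v0,v12) [-++] → (-0.7316, 0, -0.677598)–(-0.7316, -0.533568, -0.55)  len=0.5486
  (v10,v12,v11) [-+-] → (-0.7316, -0.533568, -0.55)–(-0.7316, -0.533568, -0.321326)  len=0.2287
  (v11,v12,v13) [-++] → (-0.7316, -0.533568, -0.321326)–(-0.7316, -0.533568, 0.55)  len=0.8713
  (v11,v13,v3) [-++] → (-0.7316, -0.533568, 0.55)–(-0.7316, 0, 0.677598)  len=0.5486

Chained into 1 loop(s):
  loop 1: 8 segments, perimeter = 4.3945
Total perimeter = 4.394

loops=1 perimeter=4.394


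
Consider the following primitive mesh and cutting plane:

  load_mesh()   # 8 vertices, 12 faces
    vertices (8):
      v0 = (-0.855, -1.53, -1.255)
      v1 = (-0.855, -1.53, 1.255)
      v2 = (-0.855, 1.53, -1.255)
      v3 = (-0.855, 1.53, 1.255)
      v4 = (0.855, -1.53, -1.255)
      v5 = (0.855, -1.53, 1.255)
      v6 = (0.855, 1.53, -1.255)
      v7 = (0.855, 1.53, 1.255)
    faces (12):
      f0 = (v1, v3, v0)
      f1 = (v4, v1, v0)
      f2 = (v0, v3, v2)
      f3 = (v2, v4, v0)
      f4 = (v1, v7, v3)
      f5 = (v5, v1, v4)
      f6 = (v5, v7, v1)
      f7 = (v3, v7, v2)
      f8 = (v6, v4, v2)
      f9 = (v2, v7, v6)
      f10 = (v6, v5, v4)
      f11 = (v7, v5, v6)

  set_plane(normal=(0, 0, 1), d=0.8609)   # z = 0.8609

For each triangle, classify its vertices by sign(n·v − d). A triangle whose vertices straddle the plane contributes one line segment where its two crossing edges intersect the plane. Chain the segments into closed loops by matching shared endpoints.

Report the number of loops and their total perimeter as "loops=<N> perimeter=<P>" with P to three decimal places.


Straddling triangles (8 of 12):
  (v1,v3,v0) [++-] → (-0.855, 1.04954, 0.8609)–(-0.855, -1.53, 0.8609)  len=2.5795
  (v4,v1,v0) [-+-] → (-0.58651, -1.53, 0.8609)–(-0.855, -1.53, 0.8609)  len=0.2685
  (v0,v3,v2) [-+-] → (-0.855, 1.04954, 0.8609)–(-0.855, 1.53, 0.8609)  len=0.4805
  (v5,v1,v4) [++-] → (-0.58651, -1.53, 0.8609)–(0.855, -1.53, 0.8609)  len=1.4415
  (v3,v7,v2) [++-] → (0.58651, 1.53, 0.8609)–(-0.855, 1.53, 0.8609)  len=1.4415
  (v2,v7,v6) [-+-] → (0.58651, 1.53, 0.8609)–(0.855, 1.53, 0.8609)  len=0.2685
  (v6,v5,v4) [-+-] → (0.855, -1.04954, 0.8609)–(0.855, -1.53, 0.8609)  len=0.4805
  (v7,v5,v6) [++-] → (0.855, -1.04954, 0.8609)–(0.855, 1.53, 0.8609)  len=2.5795

Chained into 1 loop(s):
  loop 1: 8 segments, perimeter = 9.5400
Total perimeter = 9.540

loops=1 perimeter=9.540


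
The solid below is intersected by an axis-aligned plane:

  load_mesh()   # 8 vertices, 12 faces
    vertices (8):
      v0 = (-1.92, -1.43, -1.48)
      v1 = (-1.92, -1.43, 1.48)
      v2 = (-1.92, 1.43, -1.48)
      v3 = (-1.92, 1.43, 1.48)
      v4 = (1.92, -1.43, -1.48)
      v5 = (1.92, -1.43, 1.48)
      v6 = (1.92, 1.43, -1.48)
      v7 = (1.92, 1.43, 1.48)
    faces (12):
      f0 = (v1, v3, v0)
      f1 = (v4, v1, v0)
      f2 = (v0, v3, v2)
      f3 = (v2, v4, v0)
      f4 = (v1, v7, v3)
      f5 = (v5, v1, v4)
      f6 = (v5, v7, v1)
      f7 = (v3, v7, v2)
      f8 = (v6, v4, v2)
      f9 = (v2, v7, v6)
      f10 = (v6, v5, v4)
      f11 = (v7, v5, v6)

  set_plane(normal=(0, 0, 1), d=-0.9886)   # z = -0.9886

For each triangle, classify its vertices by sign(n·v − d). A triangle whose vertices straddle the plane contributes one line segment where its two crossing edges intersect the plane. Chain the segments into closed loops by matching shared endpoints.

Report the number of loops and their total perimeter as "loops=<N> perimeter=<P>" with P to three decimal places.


Straddling triangles (8 of 12):
  (v1,v3,v0) [++-] → (-1.92, -0.955201, -0.9886)–(-1.92, -1.43, -0.9886)  len=0.4748
  (v4,v1,v0) [-+-] → (1.28251, -1.43, -0.9886)–(-1.92, -1.43, -0.9886)  len=3.2025
  (v0,v3,v2) [-+-] → (-1.92, -0.955201, -0.9886)–(-1.92, 1.43, -0.9886)  len=2.3852
  (v5,v1,v4) [++-] → (1.28251, -1.43, -0.9886)–(1.92, -1.43, -0.9886)  len=0.6375
  (v3,v7,v2) [++-] → (-1.28251, 1.43, -0.9886)–(-1.92, 1.43, -0.9886)  len=0.6375
  (v2,v7,v6) [-+-] → (-1.28251, 1.43, -0.9886)–(1.92, 1.43, -0.9886)  len=3.2025
  (v6,v5,v4) [-+-] → (1.92, 0.955201, -0.9886)–(1.92, -1.43, -0.9886)  len=2.3852
  (v7,v5,v6) [++-] → (1.92, 0.955201, -0.9886)–(1.92, 1.43, -0.9886)  len=0.4748

Chained into 1 loop(s):
  loop 1: 8 segments, perimeter = 13.4000
Total perimeter = 13.400

loops=1 perimeter=13.400


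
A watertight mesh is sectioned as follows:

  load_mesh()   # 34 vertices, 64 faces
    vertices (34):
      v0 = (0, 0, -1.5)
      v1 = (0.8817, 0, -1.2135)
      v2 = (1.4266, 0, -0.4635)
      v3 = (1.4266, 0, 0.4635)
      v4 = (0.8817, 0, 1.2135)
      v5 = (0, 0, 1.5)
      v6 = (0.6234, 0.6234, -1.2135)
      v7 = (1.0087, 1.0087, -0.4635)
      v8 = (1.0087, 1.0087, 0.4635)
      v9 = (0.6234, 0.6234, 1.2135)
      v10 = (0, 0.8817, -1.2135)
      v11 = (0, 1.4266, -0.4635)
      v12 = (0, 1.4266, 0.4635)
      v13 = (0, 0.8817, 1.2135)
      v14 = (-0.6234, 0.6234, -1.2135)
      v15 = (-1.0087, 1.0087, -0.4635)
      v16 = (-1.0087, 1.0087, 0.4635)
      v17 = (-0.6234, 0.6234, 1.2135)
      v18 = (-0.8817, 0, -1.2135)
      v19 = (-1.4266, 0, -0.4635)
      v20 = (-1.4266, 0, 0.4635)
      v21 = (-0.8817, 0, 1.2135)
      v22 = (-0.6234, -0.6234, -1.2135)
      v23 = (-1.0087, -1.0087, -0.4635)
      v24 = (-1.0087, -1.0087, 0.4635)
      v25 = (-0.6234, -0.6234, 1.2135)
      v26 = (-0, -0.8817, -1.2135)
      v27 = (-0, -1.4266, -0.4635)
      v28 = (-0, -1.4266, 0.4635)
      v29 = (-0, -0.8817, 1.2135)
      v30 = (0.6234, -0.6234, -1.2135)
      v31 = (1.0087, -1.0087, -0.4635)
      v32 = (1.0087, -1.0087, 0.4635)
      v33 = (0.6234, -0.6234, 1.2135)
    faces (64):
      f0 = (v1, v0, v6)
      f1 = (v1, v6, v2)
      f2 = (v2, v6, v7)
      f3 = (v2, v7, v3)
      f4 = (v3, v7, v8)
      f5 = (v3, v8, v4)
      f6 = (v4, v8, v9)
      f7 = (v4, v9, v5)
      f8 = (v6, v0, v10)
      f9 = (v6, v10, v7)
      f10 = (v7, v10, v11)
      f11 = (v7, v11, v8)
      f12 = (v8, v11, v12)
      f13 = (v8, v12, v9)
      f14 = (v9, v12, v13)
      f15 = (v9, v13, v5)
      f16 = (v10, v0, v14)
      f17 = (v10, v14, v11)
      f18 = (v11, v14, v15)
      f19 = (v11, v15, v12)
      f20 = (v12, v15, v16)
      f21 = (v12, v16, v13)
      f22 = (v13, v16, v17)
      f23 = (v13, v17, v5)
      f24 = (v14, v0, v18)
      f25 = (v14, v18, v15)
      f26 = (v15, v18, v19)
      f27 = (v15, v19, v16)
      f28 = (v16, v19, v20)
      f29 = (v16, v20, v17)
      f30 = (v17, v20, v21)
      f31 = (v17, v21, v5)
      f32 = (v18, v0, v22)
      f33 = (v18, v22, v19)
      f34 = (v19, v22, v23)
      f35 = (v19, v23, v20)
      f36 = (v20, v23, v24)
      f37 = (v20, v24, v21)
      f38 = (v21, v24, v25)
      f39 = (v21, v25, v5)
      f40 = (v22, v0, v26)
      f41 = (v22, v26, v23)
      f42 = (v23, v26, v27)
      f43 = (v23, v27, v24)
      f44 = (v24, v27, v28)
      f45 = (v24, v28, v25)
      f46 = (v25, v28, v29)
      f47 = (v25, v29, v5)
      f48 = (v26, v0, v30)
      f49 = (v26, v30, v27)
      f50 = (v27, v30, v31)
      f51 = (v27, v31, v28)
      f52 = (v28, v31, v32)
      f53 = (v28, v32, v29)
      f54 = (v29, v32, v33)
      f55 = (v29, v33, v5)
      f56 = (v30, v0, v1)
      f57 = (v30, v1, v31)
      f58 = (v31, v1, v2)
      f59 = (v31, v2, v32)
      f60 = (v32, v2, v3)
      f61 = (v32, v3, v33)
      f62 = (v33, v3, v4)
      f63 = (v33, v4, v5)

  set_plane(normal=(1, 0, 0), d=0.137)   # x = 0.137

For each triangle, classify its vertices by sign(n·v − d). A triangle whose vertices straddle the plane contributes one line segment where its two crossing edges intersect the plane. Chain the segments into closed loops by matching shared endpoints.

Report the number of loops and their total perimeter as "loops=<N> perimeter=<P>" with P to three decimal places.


Straddling triangles (20 of 64):
  (v1,v0,v6) [+-+] → (0.137, 0, -1.45548)–(0.137, 0.137, -1.43704)  len=0.1382
  (v4,v9,v5) [++-] → (0.137, 0.137, 1.43704)–(0.137, 0, 1.45548)  len=0.1382
  (v6,v0,v10) [+--] → (0.137, 0.137, -1.43704)–(0.137, 0.824935, -1.2135)  len=0.7233
  (v6,v10,v7) [+-+] → (0.137, 0.824935, -1.2135)–(0.137, 0.898949, -1.11164)  len=0.1259
  (v7,v10,v11) [+--] → (0.137, 0.898949, -1.11164)–(0.137, 1.36984, -0.4635)  len=0.8011
  (v7,v11,v8) [+-+] → (0.137, 1.36984, -0.4635)–(0.137, 1.36984, -0.337596)  len=0.1259
  (v8,v11,v12) [+--] → (0.137, 1.36984, -0.337596)–(0.137, 1.36984, 0.4635)  len=0.8011
  (v8,v12,v9) [+-+] → (0.137, 1.36984, 0.4635)–(0.137, 1.25009, 0.628322)  len=0.2037
  (v9,v12,v13) [+--] → (0.137, 1.25009, 0.628322)–(0.137, 0.824935, 1.2135)  len=0.7233
  (v9,v13,v5) [+--] → (0.137, 0.824935, 1.2135)–(0.137, 0.137, 1.43704)  len=0.7233
  (v26,v0,v30) [--+] → (0.137, -0.137, -1.43704)–(0.137, -0.824935, -1.2135)  len=0.7233
  (v26,v30,v27) [-+-] → (0.137, -0.824935, -1.2135)–(0.137, -1.25009, -0.628322)  len=0.7233
  (v27,v30,v31) [-++] → (0.137, -1.25009, -0.628322)–(0.137, -1.36984, -0.4635)  len=0.2037
  (v27,v31,v28) [-+-] → (0.137, -1.36984, -0.4635)–(0.137, -1.36984, 0.337596)  len=0.8011
  (v28,v31,v32) [-++] → (0.137, -1.36984, 0.337596)–(0.137, -1.36984, 0.4635)  len=0.1259
  (v28,v32,v29) [-+-] → (0.137, -1.36984, 0.4635)–(0.137, -0.898949, 1.11164)  len=0.8011
  (v29,v32,v33) [-++] → (0.137, -0.898949, 1.11164)–(0.137, -0.824935, 1.2135)  len=0.1259
  (v29,v33,v5) [-+-] → (0.137, -0.824935, 1.2135)–(0.137, -0.137, 1.43704)  len=0.7233
  (v30,v0,v1) [+-+] → (0.137, -0.137, -1.43704)–(0.137, 0, -1.45548)  len=0.1382
  (v33,v4,v5) [++-] → (0.137, 0, 1.45548)–(0.137, -0.137, 1.43704)  len=0.1382

Chained into 1 loop(s):
  loop 1: 20 segments, perimeter = 9.0085
Total perimeter = 9.009

loops=1 perimeter=9.009


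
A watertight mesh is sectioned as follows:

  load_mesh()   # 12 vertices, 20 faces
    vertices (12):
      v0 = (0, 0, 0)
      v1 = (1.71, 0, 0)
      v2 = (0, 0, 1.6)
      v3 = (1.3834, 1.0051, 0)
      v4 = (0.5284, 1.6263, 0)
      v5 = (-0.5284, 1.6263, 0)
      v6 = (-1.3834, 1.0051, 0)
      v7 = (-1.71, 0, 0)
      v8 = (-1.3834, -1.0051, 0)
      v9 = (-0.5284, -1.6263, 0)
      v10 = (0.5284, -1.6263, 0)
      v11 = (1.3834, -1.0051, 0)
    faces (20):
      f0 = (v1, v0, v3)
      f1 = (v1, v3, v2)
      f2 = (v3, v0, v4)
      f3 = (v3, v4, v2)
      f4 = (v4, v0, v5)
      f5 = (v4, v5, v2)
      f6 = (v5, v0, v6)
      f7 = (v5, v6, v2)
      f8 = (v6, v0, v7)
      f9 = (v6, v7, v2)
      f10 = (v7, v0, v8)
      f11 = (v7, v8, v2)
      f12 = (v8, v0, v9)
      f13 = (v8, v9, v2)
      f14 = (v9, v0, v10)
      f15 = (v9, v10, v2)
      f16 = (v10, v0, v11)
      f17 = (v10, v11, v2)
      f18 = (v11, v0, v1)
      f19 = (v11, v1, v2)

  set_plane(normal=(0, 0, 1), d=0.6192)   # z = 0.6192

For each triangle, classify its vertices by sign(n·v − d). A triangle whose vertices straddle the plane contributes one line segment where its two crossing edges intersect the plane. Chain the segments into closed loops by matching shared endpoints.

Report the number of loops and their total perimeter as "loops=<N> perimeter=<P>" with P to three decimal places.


loops=1 perimeter=6.478

Straddling triangles (10 of 20):
  (v1,v3,v2) [--+] → (0.848024, 0.616126, 0.6192)–(1.04823, 0, 0.6192)  len=0.6478
  (v3,v4,v2) [--+] → (0.323909, 0.996922, 0.6192)–(0.848024, 0.616126, 0.6192)  len=0.6478
  (v4,v5,v2) [--+] → (-0.323909, 0.996922, 0.6192)–(0.323909, 0.996922, 0.6192)  len=0.6478
  (v5,v6,v2) [--+] → (-0.848024, 0.616126, 0.6192)–(-0.323909, 0.996922, 0.6192)  len=0.6478
  (v6,v7,v2) [--+] → (-1.04823, 0, 0.6192)–(-0.848024, 0.616126, 0.6192)  len=0.6478
  (v7,v8,v2) [--+] → (-0.848024, -0.616126, 0.6192)–(-1.04823, 0, 0.6192)  len=0.6478
  (v8,v9,v2) [--+] → (-0.323909, -0.996922, 0.6192)–(-0.848024, -0.616126, 0.6192)  len=0.6478
  (v9,v10,v2) [--+] → (0.323909, -0.996922, 0.6192)–(-0.323909, -0.996922, 0.6192)  len=0.6478
  (v10,v11,v2) [--+] → (0.848024, -0.616126, 0.6192)–(0.323909, -0.996922, 0.6192)  len=0.6478
  (v11,v1,v2) [--+] → (1.04823, 0, 0.6192)–(0.848024, -0.616126, 0.6192)  len=0.6478

Chained into 1 loop(s):
  loop 1: 10 segments, perimeter = 6.4784
Total perimeter = 6.478


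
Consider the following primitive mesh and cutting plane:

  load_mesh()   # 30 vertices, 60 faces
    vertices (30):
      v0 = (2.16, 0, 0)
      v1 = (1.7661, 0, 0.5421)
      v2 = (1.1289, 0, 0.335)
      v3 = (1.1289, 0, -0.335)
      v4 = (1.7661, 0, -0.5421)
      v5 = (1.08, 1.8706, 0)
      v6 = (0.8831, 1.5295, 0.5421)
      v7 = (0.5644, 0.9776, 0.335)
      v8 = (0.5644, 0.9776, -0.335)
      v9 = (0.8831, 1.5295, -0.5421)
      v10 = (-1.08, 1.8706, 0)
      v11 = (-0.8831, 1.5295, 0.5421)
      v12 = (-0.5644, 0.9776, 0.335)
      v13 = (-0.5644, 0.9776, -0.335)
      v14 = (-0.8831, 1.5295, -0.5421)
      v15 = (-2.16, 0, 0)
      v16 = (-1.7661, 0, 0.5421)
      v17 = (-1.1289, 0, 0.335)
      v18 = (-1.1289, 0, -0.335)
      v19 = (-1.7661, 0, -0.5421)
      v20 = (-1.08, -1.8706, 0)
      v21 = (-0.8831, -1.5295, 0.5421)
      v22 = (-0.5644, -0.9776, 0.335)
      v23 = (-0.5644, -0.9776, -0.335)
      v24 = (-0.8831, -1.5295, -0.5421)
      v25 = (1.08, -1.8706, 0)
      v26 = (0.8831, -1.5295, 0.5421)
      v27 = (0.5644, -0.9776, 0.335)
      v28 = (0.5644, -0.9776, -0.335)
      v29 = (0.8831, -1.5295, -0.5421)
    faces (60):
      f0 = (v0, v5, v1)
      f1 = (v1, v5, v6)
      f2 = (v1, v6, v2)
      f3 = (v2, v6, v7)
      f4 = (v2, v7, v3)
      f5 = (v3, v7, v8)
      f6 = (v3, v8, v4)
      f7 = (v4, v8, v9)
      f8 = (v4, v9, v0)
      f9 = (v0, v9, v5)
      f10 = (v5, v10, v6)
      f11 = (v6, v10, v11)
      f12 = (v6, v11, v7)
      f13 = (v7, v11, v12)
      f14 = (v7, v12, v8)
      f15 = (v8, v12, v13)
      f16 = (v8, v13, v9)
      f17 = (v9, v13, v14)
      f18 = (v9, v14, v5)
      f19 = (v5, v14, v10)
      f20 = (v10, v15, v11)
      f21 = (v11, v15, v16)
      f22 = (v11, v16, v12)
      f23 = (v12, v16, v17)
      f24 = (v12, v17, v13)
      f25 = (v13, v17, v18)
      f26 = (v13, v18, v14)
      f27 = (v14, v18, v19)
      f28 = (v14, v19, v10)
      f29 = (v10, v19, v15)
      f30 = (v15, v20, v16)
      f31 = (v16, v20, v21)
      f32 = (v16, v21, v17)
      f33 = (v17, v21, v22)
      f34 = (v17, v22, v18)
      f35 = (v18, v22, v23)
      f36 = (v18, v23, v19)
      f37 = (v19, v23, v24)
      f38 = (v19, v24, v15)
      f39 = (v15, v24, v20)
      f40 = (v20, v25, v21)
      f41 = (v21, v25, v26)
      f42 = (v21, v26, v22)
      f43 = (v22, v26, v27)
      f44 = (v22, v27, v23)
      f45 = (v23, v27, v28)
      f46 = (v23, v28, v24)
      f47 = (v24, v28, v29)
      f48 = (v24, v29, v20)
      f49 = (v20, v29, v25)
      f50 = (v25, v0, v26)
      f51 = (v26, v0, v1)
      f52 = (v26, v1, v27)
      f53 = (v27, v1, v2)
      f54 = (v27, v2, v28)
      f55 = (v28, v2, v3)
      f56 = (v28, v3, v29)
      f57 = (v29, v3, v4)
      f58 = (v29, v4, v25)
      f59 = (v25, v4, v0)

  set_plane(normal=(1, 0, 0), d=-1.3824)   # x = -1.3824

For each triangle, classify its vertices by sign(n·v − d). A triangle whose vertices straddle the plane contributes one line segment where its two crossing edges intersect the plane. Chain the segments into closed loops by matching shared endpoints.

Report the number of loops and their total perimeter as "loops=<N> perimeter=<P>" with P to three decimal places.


loops=1 perimeter=6.190

Straddling triangles (14 of 60):
  (v10,v15,v11) [+-+] → (-1.3824, 1.34683, 0)–(-1.3824, 0.931427, 0.330125)  len=0.5306
  (v11,v15,v16) [+--] → (-1.3824, 0.931427, 0.330125)–(-1.3824, 0.664631, 0.5421)  len=0.3408
  (v11,v16,v12) [+-+] → (-1.3824, 0.664631, 0.5421)–(-1.3824, 0.312145, 0.475973)  len=0.3586
  (v12,v16,v17) [+-+] → (-1.3824, 0.312145, 0.475973)–(-1.3824, 0, 0.417391)  len=0.3176
  (v14,v18,v19) [++-] → (-1.3824, 0, -0.417391)–(-1.3824, 0.664631, -0.5421)  len=0.6762
  (v14,v19,v10) [+-+] → (-1.3824, 0.664631, -0.5421)–(-1.3824, 1.04613, -0.238932)  len=0.4873
  (v10,v19,v15) [+--] → (-1.3824, 1.04613, -0.238932)–(-1.3824, 1.34683, 0)  len=0.3841
  (v15,v20,v16) [-+-] → (-1.3824, -1.34683, 0)–(-1.3824, -1.04613, 0.238932)  len=0.3841
  (v16,v20,v21) [-++] → (-1.3824, -1.04613, 0.238932)–(-1.3824, -0.664631, 0.5421)  len=0.4873
  (v16,v21,v17) [-++] → (-1.3824, -0.664631, 0.5421)–(-1.3824, 0, 0.417391)  len=0.6762
  (v18,v23,v19) [++-] → (-1.3824, -0.312145, -0.475973)–(-1.3824, 0, -0.417391)  len=0.3176
  (v19,v23,v24) [-++] → (-1.3824, -0.312145, -0.475973)–(-1.3824, -0.664631, -0.5421)  len=0.3586
  (v19,v24,v15) [-+-] → (-1.3824, -0.664631, -0.5421)–(-1.3824, -0.931427, -0.330125)  len=0.3408
  (v15,v24,v20) [-++] → (-1.3824, -0.931427, -0.330125)–(-1.3824, -1.34683, 0)  len=0.5306

Chained into 1 loop(s):
  loop 1: 14 segments, perimeter = 6.1904
Total perimeter = 6.190
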